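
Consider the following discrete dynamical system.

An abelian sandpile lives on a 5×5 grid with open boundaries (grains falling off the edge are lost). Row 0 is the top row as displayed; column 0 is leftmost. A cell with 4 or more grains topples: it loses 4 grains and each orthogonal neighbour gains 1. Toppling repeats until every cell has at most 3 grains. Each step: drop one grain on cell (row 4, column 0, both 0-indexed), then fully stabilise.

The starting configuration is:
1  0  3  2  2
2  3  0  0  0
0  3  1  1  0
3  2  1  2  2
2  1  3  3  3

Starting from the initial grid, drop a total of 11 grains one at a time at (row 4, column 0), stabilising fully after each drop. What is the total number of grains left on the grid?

step 0: 1  0  3  2  2
2  3  0  0  0
0  3  1  1  0
3  2  1  2  2
2  1  3  3  3
step 1: 1  0  3  2  2
2  3  0  0  0
0  3  1  1  0
3  2  1  2  2
3  1  3  3  3
step 2: 1  0  3  2  2
2  3  0  0  0
1  3  1  1  0
0  3  1  2  2
1  2  3  3  3
step 3: 1  0  3  2  2
2  3  0  0  0
1  3  1  1  0
0  3  1  2  2
2  2  3  3  3
step 4: 1  0  3  2  2
2  3  0  0  0
1  3  1  1  0
0  3  1  2  2
3  2  3  3  3
step 5: 1  0  3  2  2
2  3  0  0  0
1  3  1  1  0
1  3  1  2  2
0  3  3  3  3
step 6: 1  0  3  2  2
2  3  0  0  0
1  3  1  1  0
1  3  1  2  2
1  3  3  3  3
step 7: 1  0  3  2  2
2  3  0  0  0
1  3  1  1  0
1  3  1  2  2
2  3  3  3  3
step 8: 1  0  3  2  2
2  3  0  0  0
1  3  1  1  0
1  3  1  2  2
3  3  3  3  3
step 9: 1  1  3  2  2
3  0  1  0  0
2  1  2  1  0
3  1  3  3  3
1  2  1  1  0
step 10: 1  1  3  2  2
3  0  1  0  0
2  1  2  1  0
3  1  3  3  3
2  2  1  1  0
step 11: 1  1  3  2  2
3  0  1  0  0
2  1  2  1  0
3  1  3  3  3
3  2  1  1  0

39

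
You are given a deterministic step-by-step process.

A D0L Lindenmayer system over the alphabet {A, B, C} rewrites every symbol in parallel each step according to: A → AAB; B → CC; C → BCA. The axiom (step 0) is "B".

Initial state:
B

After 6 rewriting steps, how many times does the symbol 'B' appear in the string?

88

step 0: B
step 1: CC
step 2: BCABCA
step 3: CCBCAAABCCBCAAAB
step 4: BCABCACCBCAAABAABAABCCBCABCACCBCAAABAABAABCC
step 5: CCBCAAABCCBCAAABBCABCACCBCAAABAABAABCCAABAABCCAABAABCCBCABCACCBCAAABCCBCAAABBCABCACCBCAAABAABAABCCAABAABCCAABAABCCBCABCA
step 6: BCABCACCBCAAABAABAABCCBCABCACCBCAAABAABAABCCCCBCAAABCCBCAA…BAABCCAABAABCCBCABCAAABAABCCAABAABCCBCABCACCBCAAABCCBCAAAB  (len 328)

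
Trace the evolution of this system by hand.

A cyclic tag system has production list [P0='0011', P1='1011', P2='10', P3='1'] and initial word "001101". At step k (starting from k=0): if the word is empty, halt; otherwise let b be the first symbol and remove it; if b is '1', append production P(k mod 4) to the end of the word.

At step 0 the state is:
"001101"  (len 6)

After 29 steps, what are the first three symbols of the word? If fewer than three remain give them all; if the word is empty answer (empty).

k=0  "001101"  (len 6)
k=1  "01101"  (len 5)
k=2  "1101"  (len 4)
k=3  "10110"  (len 5)
k=4  "01101"  (len 5)
k=5  "1101"  (len 4)
k=6  "1011011"  (len 7)
k=7  "01101110"  (len 8)
k=8  "1101110"  (len 7)
k=9  "1011100011"  (len 10)
k=10  "0111000111011"  (len 13)
k=11  "111000111011"  (len 12)
k=12  "110001110111"  (len 12)
k=13  "100011101110011"  (len 15)
k=14  "000111011100111011"  (len 18)
k=15  "00111011100111011"  (len 17)
k=16  "0111011100111011"  (len 16)
k=17  "111011100111011"  (len 15)
k=18  "110111001110111011"  (len 18)
k=19  "1011100111011101110"  (len 19)
k=20  "0111001110111011101"  (len 19)
k=21  "111001110111011101"  (len 18)
k=22  "110011101110111011011"  (len 21)
k=23  "1001110111011101101110"  (len 22)
k=24  "0011101110111011011101"  (len 22)
k=25  "011101110111011011101"  (len 21)
k=26  "11101110111011011101"  (len 20)
k=27  "110111011101101110110"  (len 21)
k=28  "101110111011011101101"  (len 21)
k=29  "011101110110111011010011"  (len 24)

011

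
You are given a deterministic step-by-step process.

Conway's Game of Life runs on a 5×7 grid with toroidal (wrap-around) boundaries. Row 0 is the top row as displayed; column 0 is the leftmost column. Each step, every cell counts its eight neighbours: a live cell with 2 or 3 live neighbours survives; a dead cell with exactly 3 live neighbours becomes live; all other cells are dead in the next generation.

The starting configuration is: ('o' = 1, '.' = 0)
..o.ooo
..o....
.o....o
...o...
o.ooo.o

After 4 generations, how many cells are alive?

4

0) ..o.ooo
..o....
.o....o
...o...
o.ooo.o
1) o.o.o.o
oooo..o
..o....
.o.oooo
ooo...o
2) .......
.....oo
.......
...oooo
.......
3) .......
.......
.......
....oo.
....oo.
4) .......
.......
.......
....oo.
....oo.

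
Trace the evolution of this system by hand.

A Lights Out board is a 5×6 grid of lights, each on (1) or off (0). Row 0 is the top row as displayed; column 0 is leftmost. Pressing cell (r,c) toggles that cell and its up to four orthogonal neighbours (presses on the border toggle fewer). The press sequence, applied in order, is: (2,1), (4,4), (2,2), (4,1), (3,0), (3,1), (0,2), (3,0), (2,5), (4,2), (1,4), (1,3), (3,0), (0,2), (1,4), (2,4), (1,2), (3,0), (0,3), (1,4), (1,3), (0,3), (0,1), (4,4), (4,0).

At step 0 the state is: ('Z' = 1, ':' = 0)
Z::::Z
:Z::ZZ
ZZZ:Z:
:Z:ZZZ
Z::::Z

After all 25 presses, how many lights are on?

10

0) Z::::Z
:Z::ZZ
ZZZ:Z:
:Z:ZZZ
Z::::Z
1) Z::::Z
::::ZZ
::::Z:
:::ZZZ
Z::::Z
2) Z::::Z
::::ZZ
::::Z:
:::Z:Z
Z::ZZ:
3) Z::::Z
::Z:ZZ
:ZZZZ:
::ZZ:Z
Z::ZZ:
4) Z::::Z
::Z:ZZ
:ZZZZ:
:ZZZ:Z
:ZZZZ:
5) Z::::Z
::Z:ZZ
ZZZZZ:
Z:ZZ:Z
ZZZZZ:
6) Z::::Z
::Z:ZZ
Z:ZZZ:
:Z:Z:Z
Z:ZZZ:
7) ZZZZ:Z
::::ZZ
Z:ZZZ:
:Z:Z:Z
Z:ZZZ:
8) ZZZZ:Z
::::ZZ
::ZZZ:
Z::Z:Z
::ZZZ:
9) ZZZZ:Z
::::Z:
::ZZ:Z
Z::Z::
::ZZZ:
10) ZZZZ:Z
::::Z:
::ZZ:Z
Z:ZZ::
:Z::Z:
11) ZZZZZZ
:::Z:Z
::ZZZZ
Z:ZZ::
:Z::Z:
12) ZZZ:ZZ
::Z:ZZ
::Z:ZZ
Z:ZZ::
:Z::Z:
13) ZZZ:ZZ
::Z:ZZ
Z:Z:ZZ
:ZZZ::
ZZ::Z:
14) Z::ZZZ
::::ZZ
Z:Z:ZZ
:ZZZ::
ZZ::Z:
15) Z::Z:Z
:::Z::
Z:Z::Z
:ZZZ::
ZZ::Z:
16) Z::Z:Z
:::ZZ:
Z:ZZZ:
:ZZZZ:
ZZ::Z:
17) Z:ZZ:Z
:ZZ:Z:
Z::ZZ:
:ZZZZ:
ZZ::Z:
18) Z:ZZ:Z
:ZZ:Z:
:::ZZ:
Z:ZZZ:
:Z::Z:
19) Z:::ZZ
:ZZZZ:
:::ZZ:
Z:ZZZ:
:Z::Z:
20) Z::::Z
:ZZ::Z
:::Z::
Z:ZZZ:
:Z::Z:
21) Z::Z:Z
:Z:ZZZ
::::::
Z:ZZZ:
:Z::Z:
22) Z:Z:ZZ
:Z::ZZ
::::::
Z:ZZZ:
:Z::Z:
23) :Z::ZZ
::::ZZ
::::::
Z:ZZZ:
:Z::Z:
24) :Z::ZZ
::::ZZ
::::::
Z:ZZ::
:Z:Z:Z
25) :Z::ZZ
::::ZZ
::::::
::ZZ::
Z::Z:Z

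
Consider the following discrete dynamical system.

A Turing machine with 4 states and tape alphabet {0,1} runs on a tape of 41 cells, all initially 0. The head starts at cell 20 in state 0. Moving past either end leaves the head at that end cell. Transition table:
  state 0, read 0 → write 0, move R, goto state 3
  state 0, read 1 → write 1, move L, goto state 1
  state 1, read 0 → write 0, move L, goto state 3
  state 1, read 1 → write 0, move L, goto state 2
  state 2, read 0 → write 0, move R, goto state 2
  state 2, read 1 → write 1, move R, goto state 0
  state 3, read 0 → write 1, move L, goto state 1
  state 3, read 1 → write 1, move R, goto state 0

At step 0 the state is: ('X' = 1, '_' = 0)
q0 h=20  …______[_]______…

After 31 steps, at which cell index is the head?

6

t=0: q0 h=20  …______[_]______…
t=1: q3 h=21  …______[_]______…
t=2: q1 h=20  …______[_]X_____…
t=3: q3 h=19  …______[_]_X____…
t=4: q1 h=18  …______[_]X_X___…
t=5: q3 h=17  …______[_]_X_X__…
t=6: q1 h=16  …______[_]X_X_X_…
t=7: q3 h=15  …______[_]_X_X_X…
t=8: q1 h=14  …______[_]X_X_X_…
t=9: q3 h=13  …______[_]_X_X_X…
t=10: q1 h=12  …______[_]X_X_X_…
t=11: q3 h=11  …______[_]_X_X_X…
t=12: q1 h=10  …______[_]X_X_X_…
t=13: q3 h= 9  …______[_]_X_X_X…
t=14: q1 h= 8  …______[_]X_X_X_…
t=15: q3 h= 7  …______[_]_X_X_X…
t=16: q1 h= 6  |______[_]X_X_X_…
t=17: q3 h= 5  |_____[_]_X_X_X…
t=18: q1 h= 4  |____[_]X_X_X_…
t=19: q3 h= 3  |___[_]_X_X_X…
t=20: q1 h= 2  |__[_]X_X_X_…
t=21: q3 h= 1  |_[_]_X_X_X…
t=22: q1 h= 0  |[_]X_X_X_…
t=23: q3 h= 0  |[_]X_X_X_…
t=24: q1 h= 0  |[X]X_X_X_…
t=25: q2 h= 0  |[_]X_X_X_…
t=26: q2 h= 1  |_[X]_X_X_X…
t=27: q0 h= 2  |_X[_]X_X_X_…
t=28: q3 h= 3  |_X_[X]_X_X_X…
t=29: q0 h= 4  |_X_X[_]X_X_X_…
t=30: q3 h= 5  |_X_X_[X]_X_X_X…
t=31: q0 h= 6  |_X_X_X[_]X_X_X_…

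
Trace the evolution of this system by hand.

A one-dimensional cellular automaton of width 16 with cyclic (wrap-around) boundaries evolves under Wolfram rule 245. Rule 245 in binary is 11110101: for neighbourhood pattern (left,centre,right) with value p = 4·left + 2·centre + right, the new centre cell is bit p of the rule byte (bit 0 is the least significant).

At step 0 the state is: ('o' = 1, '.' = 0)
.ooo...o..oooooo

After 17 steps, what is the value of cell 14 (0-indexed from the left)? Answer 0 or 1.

1

[0] .ooo...o..oooooo
[1] o.oooo.oo..ooooo
[2] oo.oooo.oo..oooo
[3] ooo.oooo.oo..ooo
[4] oooo.oooo.oo..oo
[5] ooooo.oooo.oo..o
[6] oooooo.oooo.oo..
[7] .oooooo.oooo.oo.
[8] ..oooooo.oooo.oo
[9] o..oooooo.oooo.o
[10] oo..oooooo.oooo.
[11] .oo..oooooo.oooo
[12] o.oo..oooooo.ooo
[13] oo.oo..oooooo.oo
[14] ooo.oo..oooooo.o
[15] oooo.oo..oooooo.
[16] .oooo.oo..oooooo
[17] o.oooo.oo..ooooo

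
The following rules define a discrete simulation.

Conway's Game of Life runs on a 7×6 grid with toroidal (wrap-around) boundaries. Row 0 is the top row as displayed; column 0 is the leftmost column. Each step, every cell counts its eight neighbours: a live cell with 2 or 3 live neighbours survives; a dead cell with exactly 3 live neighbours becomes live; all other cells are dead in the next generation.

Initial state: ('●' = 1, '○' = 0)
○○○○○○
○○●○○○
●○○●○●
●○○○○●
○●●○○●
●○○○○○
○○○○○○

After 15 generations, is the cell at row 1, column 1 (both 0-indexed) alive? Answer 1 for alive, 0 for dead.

step 0: ○○○○○○
○○●○○○
●○○●○●
●○○○○●
○●●○○●
●○○○○○
○○○○○○
step 1: ○○○○○○
○○○○○○
●●○○●●
○○●○○○
○●○○○●
●●○○○○
○○○○○○
step 2: ○○○○○○
●○○○○●
●●○○○●
○○●○●○
○●●○○○
●●○○○○
○○○○○○
step 3: ○○○○○○
○●○○○●
○●○○●○
○○●●○●
●○●●○○
●●●○○○
○○○○○○
step 4: ○○○○○○
●○○○○○
○●○●●●
●○○○○●
●○○○●●
●○●●○○
○●○○○○
step 5: ○○○○○○
●○○○●●
○●○○●○
○●○●○○
○○○●●○
●○●●●○
○●●○○○
step 6: ●●○○○●
●○○○●●
○●●●●○
○○○●○○
○●○○○●
○○○○●●
○●●○○○
step 7: ○○●○●○
○○○○○○
●●●○○○
●●○●○○
●○○○○●
○●●○●●
○●●○●○
step 8: ○●●○○○
○○●●○○
●○●○○○
○○○○○○
○○○●○○
○○●○●○
●○○○●○
step 9: ○●●○○○
○○○●○○
○●●●○○
○○○○○○
○○○●○○
○○○○●●
○○●○○●
step 10: ○●●●○○
○○○●○○
○○●●○○
○○○●○○
○○○○●○
○○○●●●
●●●●●●
step 11: ○○○○○●
○●○○●○
○○●●●○
○○●●●○
○○○○○●
○●○○○○
○○○○○○
step 12: ○○○○○○
○○●○●●
○●○○○●
○○●○○●
○○●●●○
○○○○○○
○○○○○○
step 13: ○○○○○○
●○○○●●
○●●●○●
●●●○○●
○○●●●○
○○○●○○
○○○○○○
step 14: ○○○○○●
●●●●●●
○○○●○○
○○○○○●
●○○○●●
○○●●●○
○○○○○○
step 15: ○●●●○●
●●●●○●
○●○●○○
●○○○○●
●○○○○○
○○○●●○
○○○●●○

1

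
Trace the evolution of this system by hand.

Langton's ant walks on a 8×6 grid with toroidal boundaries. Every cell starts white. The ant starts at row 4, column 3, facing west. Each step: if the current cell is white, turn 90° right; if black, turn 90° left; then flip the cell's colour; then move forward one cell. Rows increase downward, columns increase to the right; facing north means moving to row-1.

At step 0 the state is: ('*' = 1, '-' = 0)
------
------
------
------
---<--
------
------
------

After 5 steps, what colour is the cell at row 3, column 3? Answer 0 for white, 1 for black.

step 0: ------
------
------
------
---<--
------
------
------
step 1: ------
------
------
---^--
---*--
------
------
------
step 2: ------
------
------
---*>-
---*--
------
------
------
step 3: ------
------
------
---**-
---*v-
------
------
------
step 4: ------
------
------
---**-
---<*-
------
------
------
step 5: ------
------
------
---**-
----*-
---v--
------
------

1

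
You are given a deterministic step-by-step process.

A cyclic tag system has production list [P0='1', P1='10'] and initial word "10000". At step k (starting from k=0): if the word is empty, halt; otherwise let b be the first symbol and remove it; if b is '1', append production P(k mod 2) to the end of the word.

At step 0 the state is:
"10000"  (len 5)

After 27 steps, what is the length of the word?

k=0  "10000"  (len 5)
k=1  "00001"  (len 5)
k=2  "0001"  (len 4)
k=3  "001"  (len 3)
k=4  "01"  (len 2)
k=5  "1"  (len 1)
k=6  "10"  (len 2)
k=7  "01"  (len 2)
k=8  "1"  (len 1)
k=9  "1"  (len 1)
k=10  "10"  (len 2)
k=11  "01"  (len 2)
k=12  "1"  (len 1)
k=13  "1"  (len 1)
k=14  "10"  (len 2)
k=15  "01"  (len 2)
k=16  "1"  (len 1)
k=17  "1"  (len 1)
k=18  "10"  (len 2)
k=19  "01"  (len 2)
k=20  "1"  (len 1)
k=21  "1"  (len 1)
k=22  "10"  (len 2)
k=23  "01"  (len 2)
k=24  "1"  (len 1)
k=25  "1"  (len 1)
k=26  "10"  (len 2)
k=27  "01"  (len 2)

2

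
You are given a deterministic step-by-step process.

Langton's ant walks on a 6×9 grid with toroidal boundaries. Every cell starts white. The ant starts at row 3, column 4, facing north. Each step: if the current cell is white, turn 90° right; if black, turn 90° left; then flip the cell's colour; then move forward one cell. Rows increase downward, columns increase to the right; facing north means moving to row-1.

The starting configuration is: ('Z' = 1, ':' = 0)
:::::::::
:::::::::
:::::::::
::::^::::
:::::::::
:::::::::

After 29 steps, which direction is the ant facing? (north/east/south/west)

east

0) :::::::::
:::::::::
:::::::::
::::^::::
:::::::::
:::::::::
1) :::::::::
:::::::::
:::::::::
::::Z>:::
:::::::::
:::::::::
2) :::::::::
:::::::::
:::::::::
::::ZZ:::
:::::v:::
:::::::::
3) :::::::::
:::::::::
:::::::::
::::ZZ:::
::::<Z:::
:::::::::
4) :::::::::
:::::::::
:::::::::
::::^Z:::
::::ZZ:::
:::::::::
5) :::::::::
:::::::::
:::::::::
:::<:Z:::
::::ZZ:::
:::::::::
6) :::::::::
:::::::::
:::^:::::
:::Z:Z:::
::::ZZ:::
:::::::::
7) :::::::::
:::::::::
:::Z>::::
:::Z:Z:::
::::ZZ:::
:::::::::
8) :::::::::
:::::::::
:::ZZ::::
:::ZvZ:::
::::ZZ:::
:::::::::
9) :::::::::
:::::::::
:::ZZ::::
:::<ZZ:::
::::ZZ:::
:::::::::
10) :::::::::
:::::::::
:::ZZ::::
::::ZZ:::
:::vZZ:::
:::::::::
11) :::::::::
:::::::::
:::ZZ::::
::::ZZ:::
::<ZZZ:::
:::::::::
12) :::::::::
:::::::::
:::ZZ::::
::^:ZZ:::
::ZZZZ:::
:::::::::
13) :::::::::
:::::::::
:::ZZ::::
::Z>ZZ:::
::ZZZZ:::
:::::::::
14) :::::::::
:::::::::
:::ZZ::::
::ZZZZ:::
::ZvZZ:::
:::::::::
15) :::::::::
:::::::::
:::ZZ::::
::ZZZZ:::
::Z:>Z:::
:::::::::
16) :::::::::
:::::::::
:::ZZ::::
::ZZ^Z:::
::Z::Z:::
:::::::::
17) :::::::::
:::::::::
:::ZZ::::
::Z<:Z:::
::Z::Z:::
:::::::::
18) :::::::::
:::::::::
:::ZZ::::
::Z::Z:::
::Zv:Z:::
:::::::::
19) :::::::::
:::::::::
:::ZZ::::
::Z::Z:::
::<Z:Z:::
:::::::::
20) :::::::::
:::::::::
:::ZZ::::
::Z::Z:::
:::Z:Z:::
::v::::::
21) :::::::::
:::::::::
:::ZZ::::
::Z::Z:::
:::Z:Z:::
:<Z::::::
22) :::::::::
:::::::::
:::ZZ::::
::Z::Z:::
:^:Z:Z:::
:ZZ::::::
23) :::::::::
:::::::::
:::ZZ::::
::Z::Z:::
:Z>Z:Z:::
:ZZ::::::
24) :::::::::
:::::::::
:::ZZ::::
::Z::Z:::
:ZZZ:Z:::
:Zv::::::
25) :::::::::
:::::::::
:::ZZ::::
::Z::Z:::
:ZZZ:Z:::
:Z:>:::::
26) :::v:::::
:::::::::
:::ZZ::::
::Z::Z:::
:ZZZ:Z:::
:Z:Z:::::
27) ::<Z:::::
:::::::::
:::ZZ::::
::Z::Z:::
:ZZZ:Z:::
:Z:Z:::::
28) ::ZZ:::::
:::::::::
:::ZZ::::
::Z::Z:::
:ZZZ:Z:::
:Z^Z:::::
29) ::ZZ:::::
:::::::::
:::ZZ::::
::Z::Z:::
:ZZZ:Z:::
:ZZ>:::::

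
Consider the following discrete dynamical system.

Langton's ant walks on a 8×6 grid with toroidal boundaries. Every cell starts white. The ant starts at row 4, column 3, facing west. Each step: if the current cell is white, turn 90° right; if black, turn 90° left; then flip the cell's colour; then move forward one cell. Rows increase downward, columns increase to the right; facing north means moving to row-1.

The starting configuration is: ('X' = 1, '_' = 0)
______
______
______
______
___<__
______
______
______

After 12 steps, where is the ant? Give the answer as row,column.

step 0: ______
______
______
______
___<__
______
______
______
step 1: ______
______
______
___^__
___X__
______
______
______
step 2: ______
______
______
___X>_
___X__
______
______
______
step 3: ______
______
______
___XX_
___Xv_
______
______
______
step 4: ______
______
______
___XX_
___<X_
______
______
______
step 5: ______
______
______
___XX_
____X_
___v__
______
______
step 6: ______
______
______
___XX_
____X_
__<X__
______
______
step 7: ______
______
______
___XX_
__^_X_
__XX__
______
______
step 8: ______
______
______
___XX_
__X>X_
__XX__
______
______
step 9: ______
______
______
___XX_
__XXX_
__Xv__
______
______
step 10: ______
______
______
___XX_
__XXX_
__X_>_
______
______
step 11: ______
______
______
___XX_
__XXX_
__X_X_
____v_
______
step 12: ______
______
______
___XX_
__XXX_
__X_X_
___<X_
______

6,3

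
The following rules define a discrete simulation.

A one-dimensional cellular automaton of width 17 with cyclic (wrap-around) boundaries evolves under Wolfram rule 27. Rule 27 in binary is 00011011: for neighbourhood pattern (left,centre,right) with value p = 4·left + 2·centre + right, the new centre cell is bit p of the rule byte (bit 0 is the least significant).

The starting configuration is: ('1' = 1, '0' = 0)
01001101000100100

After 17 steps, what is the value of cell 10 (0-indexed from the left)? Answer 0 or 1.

[0] 01001101000100100
[1] 10111000111011011
[2] 00100111100010010
[3] 11011100011101101
[4] 00010011110001001
[5] 11101110001110110
[6] 10001001111000100
[7] 01110111000111011
[8] 01000100111100010
[9] 10111011100011101
[10] 00100010011110001
[11] 11011101110001110
[12] 10010001001111000
[13] 01101110111000111
[14] 01001000100111100
[15] 10110111011100011
[16] 00100100010011110
[17] 11011011101110001

1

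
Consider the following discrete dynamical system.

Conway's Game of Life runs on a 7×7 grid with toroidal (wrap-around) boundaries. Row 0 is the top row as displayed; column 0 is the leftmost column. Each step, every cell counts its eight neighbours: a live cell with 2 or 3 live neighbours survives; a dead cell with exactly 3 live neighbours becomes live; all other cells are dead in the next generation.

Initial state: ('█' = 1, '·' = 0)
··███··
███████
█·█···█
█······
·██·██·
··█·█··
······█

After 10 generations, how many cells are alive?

[0] ··███··
███████
█·█···█
█······
·██·██·
··█·█··
······█
[1] ·······
·······
··█·█··
█·██·█·
·██·██·
·██·█··
··█·██·
[2] ·······
·······
·██·█··
·····██
█····██
·······
·██·██·
[3] ·······
·······
·····█·
·█··█··
█····█·
██··█··
·······
[4] ·······
·······
·······
····███
█···███
██····█
·······
[5] ·······
·······
·····█·
█···█··
·█··█··
·█·····
█······
[6] ·······
·······
·······
····██·
██·····
██·····
·······
[7] ·······
·······
·······
·······
██····█
██·····
·······
[8] ·······
·······
·······
█······
·█····█
·█····█
·······
[9] ·······
·······
·······
█······
·█····█
·······
·······
[10] ·······
·······
·······
█······
█······
·······
·······

2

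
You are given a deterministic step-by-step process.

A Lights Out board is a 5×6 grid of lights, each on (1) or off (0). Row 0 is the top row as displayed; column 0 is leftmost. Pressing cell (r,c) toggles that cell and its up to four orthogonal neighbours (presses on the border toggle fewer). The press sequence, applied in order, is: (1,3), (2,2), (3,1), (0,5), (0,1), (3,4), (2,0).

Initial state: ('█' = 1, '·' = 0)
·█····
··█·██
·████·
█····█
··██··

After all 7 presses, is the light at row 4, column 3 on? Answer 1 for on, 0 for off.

1

[0] ·█····
··█·██
·████·
█····█
··██··
[1] ·█·█··
···█·█
·██·█·
█····█
··██··
[2] ·█·█··
··██·█
···██·
█·█··█
··██··
[3] ·█·█··
··██·█
·█·██·
·█···█
·███··
[4] ·█·███
··██··
·█·██·
·█···█
·███··
[5] █·████
·███··
·█·██·
·█···█
·███··
[6] █·████
·███··
·█·█··
·█·██·
·████·
[7] █·████
████··
█··█··
██·██·
·████·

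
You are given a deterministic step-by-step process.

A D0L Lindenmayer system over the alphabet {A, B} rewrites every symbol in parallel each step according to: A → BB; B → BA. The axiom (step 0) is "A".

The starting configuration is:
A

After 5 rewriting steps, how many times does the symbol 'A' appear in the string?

gen 0: A
gen 1: BB
gen 2: BABA
gen 3: BABBBABB
gen 4: BABBBABABABBBABA
gen 5: BABBBABABABBBABBBABBBABABABBBABB

10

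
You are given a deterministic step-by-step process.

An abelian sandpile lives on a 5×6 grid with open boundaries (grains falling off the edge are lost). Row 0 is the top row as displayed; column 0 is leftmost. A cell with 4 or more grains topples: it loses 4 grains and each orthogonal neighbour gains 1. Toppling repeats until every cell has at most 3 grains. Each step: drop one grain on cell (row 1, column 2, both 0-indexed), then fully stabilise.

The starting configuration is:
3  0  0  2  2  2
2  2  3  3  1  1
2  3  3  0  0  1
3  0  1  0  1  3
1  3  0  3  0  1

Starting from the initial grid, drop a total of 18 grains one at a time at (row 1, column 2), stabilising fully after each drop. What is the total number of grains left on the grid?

k=0  3  0  0  2  2  2
2  2  3  3  1  1
2  3  3  0  0  1
3  0  1  0  1  3
1  3  0  3  0  1
k=1  3  1  1  3  2  2
3  0  3  0  2  1
3  1  1  2  0  1
3  1  2  0  1  3
1  3  0  3  0  1
k=2  3  1  2  3  2  2
3  1  0  1  2  1
3  1  2  2  0  1
3  1  2  0  1  3
1  3  0  3  0  1
k=3  3  1  2  3  2  2
3  1  1  1  2  1
3  1  2  2  0  1
3  1  2  0  1  3
1  3  0  3  0  1
k=4  3  1  2  3  2  2
3  1  2  1  2  1
3  1  2  2  0  1
3  1  2  0  1  3
1  3  0  3  0  1
k=5  3  1  2  3  2  2
3  1  3  1  2  1
3  1  2  2  0  1
3  1  2  0  1  3
1  3  0  3  0  1
k=6  3  1  3  3  2  2
3  2  0  2  2  1
3  1  3  2  0  1
3  1  2  0  1  3
1  3  0  3  0  1
k=7  3  1  3  3  2  2
3  2  1  2  2  1
3  1  3  2  0  1
3  1  2  0  1  3
1  3  0  3  0  1
k=8  3  1  3  3  2  2
3  2  2  2  2  1
3  1  3  2  0  1
3  1  2  0  1  3
1  3  0  3  0  1
k=9  3  1  3  3  2  2
3  2  3  2  2  1
3  1  3  2  0  1
3  1  2  0  1  3
1  3  0  3  0  1
k=10  3  2  1  1  3  2
3  3  3  1  3  1
3  2  1  0  1  1
3  1  3  1  1  3
1  3  0  3  0  1
k=11  1  0  3  1  3  2
2  3  1  2  3  1
2  0  3  0  1  1
0  3  3  1  1  3
2  3  0  3  0  1
k=12  1  0  3  1  3  2
2  3  2  2  3  1
2  0  3  0  1  1
0  3  3  1  1  3
2  3  0  3  0  1
k=13  1  0  3  1  3  2
2  3  3  2  3  1
2  0  3  0  1  1
0  3  3  1  1  3
2  3  0  3  0  1
k=14  1  2  0  2  3  2
3  0  3  3  3  1
2  3  1  1  1  1
1  1  1  2  1  3
3  0  2  3  0  1
k=15  1  2  2  0  1  3
3  1  1  2  1  2
2  3  2  2  2  1
1  1  1  2  1  3
3  0  2  3  0  1
k=16  1  2  2  0  1  3
3  1  2  2  1  2
2  3  2  2  2  1
1  1  1  2  1  3
3  0  2  3  0  1
k=17  1  2  2  0  1  3
3  1  3  2  1  2
2  3  2  2  2  1
1  1  1  2  1  3
3  0  2  3  0  1
k=18  1  2  3  0  1  3
3  2  0  3  1  2
2  3  3  2  2  1
1  1  1  2  1  3
3  0  2  3  0  1

52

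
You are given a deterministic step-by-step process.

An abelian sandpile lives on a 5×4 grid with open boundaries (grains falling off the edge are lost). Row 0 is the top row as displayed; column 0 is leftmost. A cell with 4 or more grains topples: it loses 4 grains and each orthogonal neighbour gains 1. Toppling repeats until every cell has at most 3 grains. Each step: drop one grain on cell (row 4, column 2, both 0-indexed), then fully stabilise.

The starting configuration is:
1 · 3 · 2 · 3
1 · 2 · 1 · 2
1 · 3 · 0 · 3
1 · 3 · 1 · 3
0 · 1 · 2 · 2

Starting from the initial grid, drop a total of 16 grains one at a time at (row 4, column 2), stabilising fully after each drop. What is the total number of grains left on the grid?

t=0: 1 · 3 · 2 · 3
1 · 2 · 1 · 2
1 · 3 · 0 · 3
1 · 3 · 1 · 3
0 · 1 · 2 · 2
t=1: 1 · 3 · 2 · 3
1 · 2 · 1 · 2
1 · 3 · 0 · 3
1 · 3 · 1 · 3
0 · 1 · 3 · 2
t=2: 1 · 3 · 2 · 3
1 · 2 · 1 · 2
1 · 3 · 0 · 3
1 · 3 · 2 · 3
0 · 2 · 0 · 3
t=3: 1 · 3 · 2 · 3
1 · 2 · 1 · 2
1 · 3 · 0 · 3
1 · 3 · 2 · 3
0 · 2 · 1 · 3
t=4: 1 · 3 · 2 · 3
1 · 2 · 1 · 2
1 · 3 · 0 · 3
1 · 3 · 2 · 3
0 · 2 · 2 · 3
t=5: 1 · 3 · 2 · 3
1 · 2 · 1 · 2
1 · 3 · 0 · 3
1 · 3 · 2 · 3
0 · 2 · 3 · 3
t=6: 1 · 3 · 2 · 3
1 · 3 · 1 · 3
2 · 0 · 3 · 0
2 · 2 · 1 · 2
1 · 0 · 3 · 1
t=7: 1 · 3 · 2 · 3
1 · 3 · 1 · 3
2 · 0 · 3 · 0
2 · 2 · 2 · 2
1 · 1 · 0 · 2
t=8: 1 · 3 · 2 · 3
1 · 3 · 1 · 3
2 · 0 · 3 · 0
2 · 2 · 2 · 2
1 · 1 · 1 · 2
t=9: 1 · 3 · 2 · 3
1 · 3 · 1 · 3
2 · 0 · 3 · 0
2 · 2 · 2 · 2
1 · 1 · 2 · 2
t=10: 1 · 3 · 2 · 3
1 · 3 · 1 · 3
2 · 0 · 3 · 0
2 · 2 · 2 · 2
1 · 1 · 3 · 2
t=11: 1 · 3 · 2 · 3
1 · 3 · 1 · 3
2 · 0 · 3 · 0
2 · 2 · 3 · 2
1 · 2 · 0 · 3
t=12: 1 · 3 · 2 · 3
1 · 3 · 1 · 3
2 · 0 · 3 · 0
2 · 2 · 3 · 2
1 · 2 · 1 · 3
t=13: 1 · 3 · 2 · 3
1 · 3 · 1 · 3
2 · 0 · 3 · 0
2 · 2 · 3 · 2
1 · 2 · 2 · 3
t=14: 1 · 3 · 2 · 3
1 · 3 · 1 · 3
2 · 0 · 3 · 0
2 · 2 · 3 · 2
1 · 2 · 3 · 3
t=15: 1 · 3 · 2 · 3
1 · 3 · 2 · 3
2 · 1 · 0 · 2
2 · 3 · 2 · 0
1 · 3 · 2 · 1
t=16: 1 · 3 · 2 · 3
1 · 3 · 2 · 3
2 · 1 · 0 · 2
2 · 3 · 2 · 0
1 · 3 · 3 · 1

38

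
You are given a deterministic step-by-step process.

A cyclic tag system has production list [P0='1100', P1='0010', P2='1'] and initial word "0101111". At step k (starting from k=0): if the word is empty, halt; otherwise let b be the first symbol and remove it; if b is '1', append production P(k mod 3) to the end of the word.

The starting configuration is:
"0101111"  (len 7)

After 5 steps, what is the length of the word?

gen 0: "0101111"  (len 7)
gen 1: "101111"  (len 6)
gen 2: "011110010"  (len 9)
gen 3: "11110010"  (len 8)
gen 4: "11100101100"  (len 11)
gen 5: "11001011000010"  (len 14)

14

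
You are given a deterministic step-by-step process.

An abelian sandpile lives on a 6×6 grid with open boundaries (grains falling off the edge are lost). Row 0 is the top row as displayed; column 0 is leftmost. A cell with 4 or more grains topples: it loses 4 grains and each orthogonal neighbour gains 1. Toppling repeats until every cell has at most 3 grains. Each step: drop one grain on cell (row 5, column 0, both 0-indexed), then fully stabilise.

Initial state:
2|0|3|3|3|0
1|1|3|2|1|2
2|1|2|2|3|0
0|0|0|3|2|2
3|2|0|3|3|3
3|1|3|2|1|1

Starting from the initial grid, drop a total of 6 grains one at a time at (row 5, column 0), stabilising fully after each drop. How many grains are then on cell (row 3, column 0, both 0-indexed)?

step 0: 2|0|3|3|3|0
1|1|3|2|1|2
2|1|2|2|3|0
0|0|0|3|2|2
3|2|0|3|3|3
3|1|3|2|1|1
step 1: 2|0|3|3|3|0
1|1|3|2|1|2
2|1|2|2|3|0
1|0|0|3|2|2
0|3|0|3|3|3
1|2|3|2|1|1
step 2: 2|0|3|3|3|0
1|1|3|2|1|2
2|1|2|2|3|0
1|0|0|3|2|2
0|3|0|3|3|3
2|2|3|2|1|1
step 3: 2|0|3|3|3|0
1|1|3|2|1|2
2|1|2|2|3|0
1|0|0|3|2|2
0|3|0|3|3|3
3|2|3|2|1|1
step 4: 2|0|3|3|3|0
1|1|3|2|1|2
2|1|2|2|3|0
1|0|0|3|2|2
1|3|0|3|3|3
0|3|3|2|1|1
step 5: 2|0|3|3|3|0
1|1|3|2|1|2
2|1|2|2|3|0
1|0|0|3|2|2
1|3|0|3|3|3
1|3|3|2|1|1
step 6: 2|0|3|3|3|0
1|1|3|2|1|2
2|1|2|2|3|0
1|0|0|3|2|2
1|3|0|3|3|3
2|3|3|2|1|1

1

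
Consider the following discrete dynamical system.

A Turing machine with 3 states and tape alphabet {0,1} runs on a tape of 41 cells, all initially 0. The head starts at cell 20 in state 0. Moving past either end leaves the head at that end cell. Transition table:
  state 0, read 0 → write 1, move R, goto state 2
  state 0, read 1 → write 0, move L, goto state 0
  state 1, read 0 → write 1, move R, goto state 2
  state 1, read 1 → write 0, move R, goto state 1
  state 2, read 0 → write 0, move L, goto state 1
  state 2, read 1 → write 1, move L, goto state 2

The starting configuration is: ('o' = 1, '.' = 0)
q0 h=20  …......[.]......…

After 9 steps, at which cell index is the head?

t=0: q0 h=20  …......[.]......…
t=1: q2 h=21  ….....o[.]......…
t=2: q1 h=20  …......[o]......…
t=3: q1 h=21  …......[.]......…
t=4: q2 h=22  ….....o[.]......…
t=5: q1 h=21  …......[o]......…
t=6: q1 h=22  …......[.]......…
t=7: q2 h=23  ….....o[.]......…
t=8: q1 h=22  …......[o]......…
t=9: q1 h=23  …......[.]......…

23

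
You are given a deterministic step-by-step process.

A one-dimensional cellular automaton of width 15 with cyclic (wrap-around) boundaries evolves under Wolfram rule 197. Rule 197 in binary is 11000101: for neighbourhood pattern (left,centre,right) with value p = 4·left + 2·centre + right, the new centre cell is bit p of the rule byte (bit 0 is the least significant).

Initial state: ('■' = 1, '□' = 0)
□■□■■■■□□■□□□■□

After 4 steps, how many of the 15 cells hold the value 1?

[0] □■□■■■■□□■□□□■□
[1] □■□□■■■□□■□■□■□
[2] □■□□□■■□□■□■□■□
[3] □■□■□□■□□■□■□■□
[4] □■□■□□■□□■□■□■□

6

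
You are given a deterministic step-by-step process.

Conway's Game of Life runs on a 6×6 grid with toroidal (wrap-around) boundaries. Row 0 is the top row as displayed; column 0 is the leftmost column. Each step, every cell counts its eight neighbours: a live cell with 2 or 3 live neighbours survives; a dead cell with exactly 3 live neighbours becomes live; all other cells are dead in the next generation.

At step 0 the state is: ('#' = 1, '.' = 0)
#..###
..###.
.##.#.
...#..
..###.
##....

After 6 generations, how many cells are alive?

9

0) #..###
..###.
.##.#.
...#..
..###.
##....
1) #.....
#.....
.#..#.
.#....
.####.
##....
2) #....#
##...#
##....
##..#.
...#..
#..#.#
3) ......
......
..#...
###..#
.###..
#....#
4) ......
......
#.#...
#.....
...##.
###...
5) .#....
......
.#....
.#.#.#
#.##.#
.###..
6) .#....
......
#.#...
.#.#.#
.....#
...##.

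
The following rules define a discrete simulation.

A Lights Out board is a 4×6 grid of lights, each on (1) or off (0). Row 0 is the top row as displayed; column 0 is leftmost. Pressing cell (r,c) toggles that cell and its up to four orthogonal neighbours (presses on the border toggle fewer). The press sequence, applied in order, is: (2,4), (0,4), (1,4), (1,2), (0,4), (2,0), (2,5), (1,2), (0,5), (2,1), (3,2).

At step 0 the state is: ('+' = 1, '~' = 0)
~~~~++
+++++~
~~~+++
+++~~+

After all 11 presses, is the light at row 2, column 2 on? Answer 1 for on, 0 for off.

gen 0: ~~~~++
+++++~
~~~+++
+++~~+
gen 1: ~~~~++
++++~~
~~~~~~
+++~++
gen 2: ~~~+~~
+++++~
~~~~~~
+++~++
gen 3: ~~~++~
+++~~+
~~~~+~
+++~++
gen 4: ~~+++~
+~~+~+
~~+~+~
+++~++
gen 5: ~~+~~+
+~~+++
~~+~+~
+++~++
gen 6: ~~+~~+
~~~+++
+++~+~
~++~++
gen 7: ~~+~~+
~~~++~
+++~~+
~++~+~
gen 8: ~~~~~+
~++~+~
++~~~+
~++~+~
gen 9: ~~~~+~
~++~++
++~~~+
~++~+~
gen 10: ~~~~+~
~~+~++
~~+~~+
~~+~+~
gen 11: ~~~~+~
~~+~++
~~~~~+
~+~++~

0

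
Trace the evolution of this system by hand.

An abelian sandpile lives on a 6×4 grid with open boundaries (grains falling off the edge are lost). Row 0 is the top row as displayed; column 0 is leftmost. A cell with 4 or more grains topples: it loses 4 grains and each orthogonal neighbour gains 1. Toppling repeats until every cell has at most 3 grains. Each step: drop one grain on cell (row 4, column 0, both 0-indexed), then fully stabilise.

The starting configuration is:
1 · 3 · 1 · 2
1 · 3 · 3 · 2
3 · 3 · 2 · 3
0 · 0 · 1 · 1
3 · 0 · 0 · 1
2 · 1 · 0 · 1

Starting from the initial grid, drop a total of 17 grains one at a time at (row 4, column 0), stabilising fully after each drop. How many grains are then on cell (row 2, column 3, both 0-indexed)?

step 0: 1 · 3 · 1 · 2
1 · 3 · 3 · 2
3 · 3 · 2 · 3
0 · 0 · 1 · 1
3 · 0 · 0 · 1
2 · 1 · 0 · 1
step 1: 1 · 3 · 1 · 2
1 · 3 · 3 · 2
3 · 3 · 2 · 3
1 · 0 · 1 · 1
0 · 1 · 0 · 1
3 · 1 · 0 · 1
step 2: 1 · 3 · 1 · 2
1 · 3 · 3 · 2
3 · 3 · 2 · 3
1 · 0 · 1 · 1
1 · 1 · 0 · 1
3 · 1 · 0 · 1
step 3: 1 · 3 · 1 · 2
1 · 3 · 3 · 2
3 · 3 · 2 · 3
1 · 0 · 1 · 1
2 · 1 · 0 · 1
3 · 1 · 0 · 1
step 4: 1 · 3 · 1 · 2
1 · 3 · 3 · 2
3 · 3 · 2 · 3
1 · 0 · 1 · 1
3 · 1 · 0 · 1
3 · 1 · 0 · 1
step 5: 1 · 3 · 1 · 2
1 · 3 · 3 · 2
3 · 3 · 2 · 3
2 · 0 · 1 · 1
1 · 2 · 0 · 1
0 · 2 · 0 · 1
step 6: 1 · 3 · 1 · 2
1 · 3 · 3 · 2
3 · 3 · 2 · 3
2 · 0 · 1 · 1
2 · 2 · 0 · 1
0 · 2 · 0 · 1
step 7: 1 · 3 · 1 · 2
1 · 3 · 3 · 2
3 · 3 · 2 · 3
2 · 0 · 1 · 1
3 · 2 · 0 · 1
0 · 2 · 0 · 1
step 8: 1 · 3 · 1 · 2
1 · 3 · 3 · 2
3 · 3 · 2 · 3
3 · 0 · 1 · 1
0 · 3 · 0 · 1
1 · 2 · 0 · 1
step 9: 1 · 3 · 1 · 2
1 · 3 · 3 · 2
3 · 3 · 2 · 3
3 · 0 · 1 · 1
1 · 3 · 0 · 1
1 · 2 · 0 · 1
step 10: 1 · 3 · 1 · 2
1 · 3 · 3 · 2
3 · 3 · 2 · 3
3 · 0 · 1 · 1
2 · 3 · 0 · 1
1 · 2 · 0 · 1
step 11: 1 · 3 · 1 · 2
1 · 3 · 3 · 2
3 · 3 · 2 · 3
3 · 0 · 1 · 1
3 · 3 · 0 · 1
1 · 2 · 0 · 1
step 12: 2 · 0 · 3 · 3
3 · 2 · 2 · 0
1 · 2 · 1 · 1
1 · 3 · 2 · 2
2 · 0 · 1 · 1
2 · 3 · 0 · 1
step 13: 2 · 0 · 3 · 3
3 · 2 · 2 · 0
1 · 2 · 1 · 1
1 · 3 · 2 · 2
3 · 0 · 1 · 1
2 · 3 · 0 · 1
step 14: 2 · 0 · 3 · 3
3 · 2 · 2 · 0
1 · 2 · 1 · 1
2 · 3 · 2 · 2
0 · 1 · 1 · 1
3 · 3 · 0 · 1
step 15: 2 · 0 · 3 · 3
3 · 2 · 2 · 0
1 · 2 · 1 · 1
2 · 3 · 2 · 2
1 · 1 · 1 · 1
3 · 3 · 0 · 1
step 16: 2 · 0 · 3 · 3
3 · 2 · 2 · 0
1 · 2 · 1 · 1
2 · 3 · 2 · 2
2 · 1 · 1 · 1
3 · 3 · 0 · 1
step 17: 2 · 0 · 3 · 3
3 · 2 · 2 · 0
1 · 2 · 1 · 1
2 · 3 · 2 · 2
3 · 1 · 1 · 1
3 · 3 · 0 · 1

1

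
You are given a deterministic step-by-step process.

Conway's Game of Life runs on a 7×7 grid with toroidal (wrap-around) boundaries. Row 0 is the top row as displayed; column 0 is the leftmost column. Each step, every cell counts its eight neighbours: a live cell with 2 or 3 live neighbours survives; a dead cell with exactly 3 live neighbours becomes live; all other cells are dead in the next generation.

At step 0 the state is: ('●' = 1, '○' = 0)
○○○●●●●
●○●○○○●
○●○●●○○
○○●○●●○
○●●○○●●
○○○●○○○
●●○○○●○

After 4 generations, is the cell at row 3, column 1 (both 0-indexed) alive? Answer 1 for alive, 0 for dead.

1

t=0: ○○○●●●●
●○●○○○●
○●○●●○○
○○●○●●○
○●●○○●●
○○○●○○○
●●○○○●○
t=1: ○○●●●○○
●●●○○○●
●●○○●○●
●○○○○○●
○●●○○●●
○○○○●●○
●○●●○●○
t=2: ○○○○●●○
○○○○●○●
○○●○○○○
○○●○○○○
○●○○●○○
●○○○○○○
○●●○○●●
t=3: ●○○●●○○
○○○●●○○
○○○●○○○
○●●●○○○
○●○○○○○
●○●○○●●
●●○○●●●
t=4: ●●●○○○○
○○●○○○○
○○○○○○○
○●○●○○○
○○○●○○●
○○●○●○○
○○●○○○○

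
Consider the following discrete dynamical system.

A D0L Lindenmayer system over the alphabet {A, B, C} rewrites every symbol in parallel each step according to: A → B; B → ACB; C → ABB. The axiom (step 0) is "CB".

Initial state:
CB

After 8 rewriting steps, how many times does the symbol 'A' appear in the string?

0) CB
1) ABBACB
2) BACBACBBABBACB
3) ACBBABBACBBABBACBACBBACBACBBABBACB
4) BABBACBACBBACBACBBABBACBACBBACBACBBABBACBBABBACBACBBABBACBBABBACBACBBACBACBBABBACB
5) ACBBACBACBBABBACBBABBACBACBBABBACBBABBACBACBBACBACBBABBACB…ACBBACBACBBABBACBBABBACBACBBABBACBBABBACBACBBACBACBBABBACB  (len 198)
6) BABBACBACBBABBACBBABBACBACBBACBACBBABBACBACBBACBACBBABBACB…ACBBACBACBBABBACBBABBACBACBBABBACBBABBACBACBBACBACBBABBACB  (len 478)
7) ACBBACBACBBABBACBBABBACBACBBACBACBBABBACBACBBACBACBBABBACB…ACBBACBACBBABBACBBABBACBACBBABBACBBABBACBACBBACBACBBABBACB  (len 1154)
8) BABBACBACBBABBACBBABBACBACBBACBACBBABBACBACBBACBACBBABBACB…ACBBACBACBBABBACBBABBACBACBBABBACBBABBACBACBBACBACBBABBACB  (len 2786)

816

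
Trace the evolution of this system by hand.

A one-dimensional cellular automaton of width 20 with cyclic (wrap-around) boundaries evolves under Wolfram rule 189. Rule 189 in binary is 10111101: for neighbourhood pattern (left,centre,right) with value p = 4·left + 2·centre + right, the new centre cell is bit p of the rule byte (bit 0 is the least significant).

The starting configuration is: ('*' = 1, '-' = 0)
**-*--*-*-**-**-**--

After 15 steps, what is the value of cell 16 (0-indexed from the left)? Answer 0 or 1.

1

0) **-*--*-*-**-**-**--
1) *-***-*****-**-**-*-
2) ****-*****-**-**-***
3) ***-*****-**-**-****
4) **-*****-**-**-*****
5) *-*****-**-**-******
6) -*****-**-**-*******
7) *****-**-**-*******-
8) ****-**-**-*******-*
9) ***-**-**-*******-**
10) **-**-**-*******-***
11) *-**-**-*******-****
12) -**-**-*******-*****
13) **-**-*******-*****-
14) *-**-*******-*****-*
15) -**-*******-*****-**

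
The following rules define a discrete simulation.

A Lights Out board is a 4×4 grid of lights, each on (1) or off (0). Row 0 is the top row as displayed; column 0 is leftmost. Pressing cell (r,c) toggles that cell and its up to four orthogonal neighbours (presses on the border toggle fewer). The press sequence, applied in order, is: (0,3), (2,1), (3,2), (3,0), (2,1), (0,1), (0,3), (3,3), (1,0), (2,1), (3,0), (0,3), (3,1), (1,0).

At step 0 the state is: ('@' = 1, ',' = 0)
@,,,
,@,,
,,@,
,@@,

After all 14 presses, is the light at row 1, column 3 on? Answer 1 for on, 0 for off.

gen 0: @,,,
,@,,
,,@,
,@@,
gen 1: @,@@
,@,@
,,@,
,@@,
gen 2: @,@@
,,,@
@@,,
,,@,
gen 3: @,@@
,,,@
@@@,
,@,@
gen 4: @,@@
,,,@
,@@,
@,,@
gen 5: @,@@
,@,@
@,,,
@@,@
gen 6: ,@,@
,,,@
@,,,
@@,@
gen 7: ,@@,
,,,,
@,,,
@@,@
gen 8: ,@@,
,,,,
@,,@
@@@,
gen 9: @@@,
@@,,
,,,@
@@@,
gen 10: @@@,
@,,,
@@@@
@,@,
gen 11: @@@,
@,,,
,@@@
,@@,
gen 12: @@,@
@,,@
,@@@
,@@,
gen 13: @@,@
@,,@
,,@@
@,,,
gen 14: ,@,@
,@,@
@,@@
@,,,

1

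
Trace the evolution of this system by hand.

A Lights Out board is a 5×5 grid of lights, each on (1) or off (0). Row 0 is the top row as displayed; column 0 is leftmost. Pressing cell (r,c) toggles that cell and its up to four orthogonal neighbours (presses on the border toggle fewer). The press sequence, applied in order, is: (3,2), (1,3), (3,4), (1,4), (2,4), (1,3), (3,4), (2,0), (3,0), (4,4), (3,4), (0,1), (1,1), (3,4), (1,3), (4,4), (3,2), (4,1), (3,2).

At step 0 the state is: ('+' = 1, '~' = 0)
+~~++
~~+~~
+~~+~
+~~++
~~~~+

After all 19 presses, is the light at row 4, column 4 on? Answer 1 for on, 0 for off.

1

gen 0: +~~++
~~+~~
+~~+~
+~~++
~~~~+
gen 1: +~~++
~~+~~
+~++~
+++~+
~~+~+
gen 2: +~~~+
~~~++
+~+~~
+++~+
~~+~+
gen 3: +~~~+
~~~++
+~+~+
++++~
~~+~~
gen 4: +~~~~
~~~~~
+~+~~
++++~
~~+~~
gen 5: +~~~~
~~~~+
+~+++
+++++
~~+~~
gen 6: +~~+~
~~++~
+~+~+
+++++
~~+~~
gen 7: +~~+~
~~++~
+~+~~
+++~~
~~+~+
gen 8: +~~+~
+~++~
~++~~
~++~~
~~+~+
gen 9: +~~+~
+~++~
+++~~
+~+~~
+~+~+
gen 10: +~~+~
+~++~
+++~~
+~+~+
+~++~
gen 11: +~~+~
+~++~
+++~+
+~++~
+~+++
gen 12: ~+++~
++++~
+++~+
+~++~
+~+++
gen 13: ~~++~
~~~+~
+~+~+
+~++~
+~+++
gen 14: ~~++~
~~~+~
+~+~~
+~+~+
+~++~
gen 15: ~~+~~
~~+~+
+~++~
+~+~+
+~++~
gen 16: ~~+~~
~~+~+
+~++~
+~+~~
+~+~+
gen 17: ~~+~~
~~+~+
+~~+~
++~+~
+~~~+
gen 18: ~~+~~
~~+~+
+~~+~
+~~+~
~++~+
gen 19: ~~+~~
~~+~+
+~++~
+++~~
~+~~+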